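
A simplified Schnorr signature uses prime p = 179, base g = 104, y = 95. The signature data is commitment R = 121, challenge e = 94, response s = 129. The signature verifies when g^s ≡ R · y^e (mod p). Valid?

g^s mod p:
104^2 = 10816 ≡ 76
104^4 ≡ 76^2 = 5776 ≡ 48
104^8 ≡ 48^2 = 2304 ≡ 156
104^16 ≡ 156^2 = 24336 ≡ 171
104^32 ≡ 171^2 = 29241 ≡ 64
104^64 ≡ 64^2 = 4096 ≡ 158
104^128 ≡ 158^2 = 24964 ≡ 83
129 = 128 + 1, so 104^129 ≡ 83·104 ≡ 40 (mod 179)
R · y^e mod p:
95^2 = 9025 ≡ 75
95^4 ≡ 75^2 = 5625 ≡ 76
95^8 ≡ 76^2 = 5776 ≡ 48
95^16 ≡ 48^2 = 2304 ≡ 156
95^32 ≡ 156^2 = 24336 ≡ 171
95^64 ≡ 171^2 = 29241 ≡ 64
94 = 64 + 16 + 8 + 4 + 2, so 95^94 ≡ 64·156·48·76·75 ≡ 60 (mod 179)
121·60 = 7260 ≡ 100 (mod 179)
40 ≠ 100; the check fails.

no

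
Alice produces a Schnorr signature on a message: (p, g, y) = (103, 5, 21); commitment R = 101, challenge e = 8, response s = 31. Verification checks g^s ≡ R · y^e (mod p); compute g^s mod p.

5^2 = 25
5^4 ≡ 25^2 = 625 ≡ 7
5^8 ≡ 7^2 = 49
5^16 ≡ 49^2 = 2401 ≡ 32
31 = 16 + 8 + 4 + 2 + 1, so 5^31 ≡ 32·49·7·25·5 ≡ 40 (mod 103)

40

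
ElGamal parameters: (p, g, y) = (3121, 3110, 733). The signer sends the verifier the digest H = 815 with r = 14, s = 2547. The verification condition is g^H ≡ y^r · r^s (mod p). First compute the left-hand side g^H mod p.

2109

3110^2 = 9672100 ≡ 121
3110^4 ≡ 121^2 = 14641 ≡ 2157
3110^8 ≡ 2157^2 = 4652649 ≡ 2359
3110^16 ≡ 2359^2 = 5564881 ≡ 138
3110^32 ≡ 138^2 = 19044 ≡ 318
3110^64 ≡ 318^2 = 101124 ≡ 1252
3110^128 ≡ 1252^2 = 1567504 ≡ 762
3110^256 ≡ 762^2 = 580644 ≡ 138
3110^512 ≡ 138^2 = 19044 ≡ 318
815 = 512 + 256 + 32 + 8 + 4 + 2 + 1, so 3110^815 ≡ 318·138·318·2359·2157·121·3110 ≡ 2109 (mod 3121)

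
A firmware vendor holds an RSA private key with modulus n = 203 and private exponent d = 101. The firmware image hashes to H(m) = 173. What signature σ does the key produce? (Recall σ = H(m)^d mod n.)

115

Squares mod 203: (H(m))^1≡173, (H(m))^2≡88, (H(m))^4≡30, (H(m))^8≡88, (H(m))^16≡30, (H(m))^32≡88, (H(m))^64≡30
101 = 64 + 32 + 4 + 1, so (H(m))^101 ≡ 30·88·30·173 ≡ 115 (mod 203)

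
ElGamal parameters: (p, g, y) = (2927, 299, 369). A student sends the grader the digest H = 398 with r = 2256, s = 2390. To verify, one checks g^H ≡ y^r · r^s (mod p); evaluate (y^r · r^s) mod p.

Squares mod 2927: 369^1≡369, 369^2≡1519, 369^4≡885, 369^8≡1716, 369^16≡94, 369^32≡55, 369^64≡98, 369^128≡823, 369^256≡1192, 369^512≡1269, 369^1024≡511, 369^2048≡618
2256 = 2048 + 128 + 64 + 16, so 369^2256 ≡ 618·823·98·94 ≡ 823 (mod 2927)
Squares mod 2927: 2256^1≡2256, 2256^2≡2410, 2256^4≡932, 2256^8≡2232, 2256^16≡70, 2256^32≡1973, 2256^64≡2746, 2256^128≡564, 2256^256≡1980, 2256^512≡1147, 2256^1024≡1386, 2256^2048≡884
2390 = 2048 + 256 + 64 + 16 + 4 + 2, so 2256^2390 ≡ 884·1980·2746·70·932·2410 ≡ 2321 (mod 2927)
y^r · r^s ≡ 823·2321 = 1910183 ≡ 1779 (mod 2927)

1779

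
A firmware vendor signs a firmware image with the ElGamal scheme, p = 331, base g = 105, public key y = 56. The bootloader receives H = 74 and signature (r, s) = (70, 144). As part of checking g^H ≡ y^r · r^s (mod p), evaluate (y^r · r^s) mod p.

253

56^70 mod 331 = 80
70^144 mod 331 = 239
y^r · r^s ≡ 80·239 = 19120 ≡ 253 (mod 331)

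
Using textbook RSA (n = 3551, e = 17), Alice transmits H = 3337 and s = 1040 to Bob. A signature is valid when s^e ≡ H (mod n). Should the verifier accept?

accept

s^2 ≡ 1040^2 = 1081600 ≡ 2096
s^4 ≡ 2096^2 = 4393216 ≡ 629
s^8 ≡ 629^2 = 395641 ≡ 1480
s^16 ≡ 1480^2 = 2190400 ≡ 2984
17 = 16 + 1, so s^17 ≡ 2984·1040 ≡ 3337 (mod 3551)
3337 = H, so the signature checks out.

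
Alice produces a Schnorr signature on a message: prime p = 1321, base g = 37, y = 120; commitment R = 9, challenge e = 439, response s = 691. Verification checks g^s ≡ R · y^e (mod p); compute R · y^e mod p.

Squares mod 1321: 120^1≡120, 120^2≡1190, 120^4≡1309, 120^8≡144, 120^16≡921, 120^32≡159, 120^64≡182, 120^128≡99, 120^256≡554
439 = 256 + 128 + 32 + 16 + 4 + 2 + 1, so 120^439 ≡ 554·99·159·921·1309·1190·120 ≡ 696 (mod 1321)
R · y^e ≡ 9·696 = 6264 ≡ 980 (mod 1321)

980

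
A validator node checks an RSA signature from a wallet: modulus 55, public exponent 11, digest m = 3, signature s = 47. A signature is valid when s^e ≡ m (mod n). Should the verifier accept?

s^11 mod 55 = 3
Since 3 equals the digest 3, verification succeeds.

accept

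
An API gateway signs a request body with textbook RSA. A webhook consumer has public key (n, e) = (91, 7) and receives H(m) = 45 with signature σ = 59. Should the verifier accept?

accept

σ^2 ≡ 59^2 = 3481 ≡ 23
σ^4 ≡ 23^2 = 529 ≡ 74
7 = 4 + 2 + 1, so σ^7 ≡ 74·23·59 ≡ 45 (mod 91)
Since 45 equals the digest 45, verification succeeds.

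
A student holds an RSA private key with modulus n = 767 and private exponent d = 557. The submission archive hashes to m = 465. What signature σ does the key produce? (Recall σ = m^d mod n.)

m^557 mod 767 = 56

56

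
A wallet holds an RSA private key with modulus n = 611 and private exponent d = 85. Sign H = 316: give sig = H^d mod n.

147

H^2 ≡ 316^2 = 99856 ≡ 263
H^4 ≡ 263^2 = 69169 ≡ 126
H^8 ≡ 126^2 = 15876 ≡ 601
H^16 ≡ 601^2 = 361201 ≡ 100
H^32 ≡ 100^2 = 10000 ≡ 224
H^64 ≡ 224^2 = 50176 ≡ 74
85 = 64 + 16 + 4 + 1, so H^85 ≡ 74·100·126·316 ≡ 147 (mod 611)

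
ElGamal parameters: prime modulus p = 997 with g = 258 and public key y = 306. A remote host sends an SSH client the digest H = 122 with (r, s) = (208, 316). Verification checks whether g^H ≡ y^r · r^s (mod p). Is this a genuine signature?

forged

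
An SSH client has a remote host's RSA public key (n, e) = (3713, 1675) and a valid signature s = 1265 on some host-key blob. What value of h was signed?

2529

s^2 ≡ 1265^2 = 1600225 ≡ 3635
s^4 ≡ 3635^2 = 13213225 ≡ 2371
s^8 ≡ 2371^2 = 5621641 ≡ 159
s^16 ≡ 159^2 = 25281 ≡ 3003
s^32 ≡ 3003^2 = 9018009 ≡ 2845
s^64 ≡ 2845^2 = 8094025 ≡ 3398
s^128 ≡ 3398^2 = 11546404 ≡ 2687
s^256 ≡ 2687^2 = 7219969 ≡ 1897
s^512 ≡ 1897^2 = 3598609 ≡ 712
s^1024 ≡ 712^2 = 506944 ≡ 1976
1675 = 1024 + 512 + 128 + 8 + 2 + 1, so s^1675 ≡ 1976·712·2687·159·3635·1265 ≡ 2529 (mod 3713)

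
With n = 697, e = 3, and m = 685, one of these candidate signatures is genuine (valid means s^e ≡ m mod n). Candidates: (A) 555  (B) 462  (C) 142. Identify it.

Candidate A: Squares mod 697: 555^1≡555, 555^2≡648; 3 = 2 + 1, so 555^3 ≡ 648·555 ≡ 685 (mod 697)
  → matches m = 685
Candidate B: Squares mod 697: 462^1≡462, 462^2≡162; 3 = 2 + 1, so 462^3 ≡ 162·462 ≡ 265 (mod 697)
Candidate C: Squares mod 697: 142^1≡142, 142^2≡648; 3 = 2 + 1, so 142^3 ≡ 648·142 ≡ 12 (mod 697)

A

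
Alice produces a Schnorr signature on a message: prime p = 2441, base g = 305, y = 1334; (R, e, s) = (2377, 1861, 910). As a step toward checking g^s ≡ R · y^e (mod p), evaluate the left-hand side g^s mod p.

1035

Squares mod 2441: 305^1≡305, 305^2≡267, 305^4≡500, 305^8≡1018, 305^16≡1340, 305^32≡1465, 305^64≡586, 305^128≡1656, 305^256≡1093, 305^512≡1000
910 = 512 + 256 + 128 + 8 + 4 + 2, so 305^910 ≡ 1000·1093·1656·1018·500·267 ≡ 1035 (mod 2441)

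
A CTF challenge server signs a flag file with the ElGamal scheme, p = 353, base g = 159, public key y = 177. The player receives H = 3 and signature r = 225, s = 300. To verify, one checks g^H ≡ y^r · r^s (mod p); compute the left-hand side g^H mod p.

68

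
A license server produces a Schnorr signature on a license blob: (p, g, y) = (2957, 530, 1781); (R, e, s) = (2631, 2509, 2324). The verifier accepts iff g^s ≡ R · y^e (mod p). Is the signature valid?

g^s mod p:
Squares mod 2957: 530^1≡530, 530^2≡2942, 530^4≡225, 530^8≡356, 530^16≡2542, 530^32≡719, 530^64≡2443, 530^128≡1023, 530^256≡2708, 530^512≡2861, 530^1024≡345, 530^2048≡745
2324 = 2048 + 256 + 16 + 4, so 530^2324 ≡ 745·2708·2542·225 ≡ 2947 (mod 2957)
R · y^e mod p:
Squares mod 2957: 1781^1≡1781, 1781^2≡2057, 1781^4≡2739, 1781^8≡212, 1781^16≡589, 1781^32≡952, 1781^64≡1462, 1781^128≡2490, 1781^256≡2228, 1781^512≡2138, 1781^1024≡2479, 1781^2048≡795
2509 = 2048 + 256 + 128 + 64 + 8 + 4 + 1, so 1781^2509 ≡ 795·2228·2490·1462·212·2739·1781 ≡ 1796 (mod 2957)
2631·1796 = 4725276 ≡ 2947 (mod 2957)
2947 ≡ 2947 (mod 2957); signature holds.

valid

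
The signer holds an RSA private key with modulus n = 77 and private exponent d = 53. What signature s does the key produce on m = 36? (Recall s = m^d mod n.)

m^2 ≡ 36^2 = 1296 ≡ 64
m^4 ≡ 64^2 = 4096 ≡ 15
m^8 ≡ 15^2 = 225 ≡ 71
m^16 ≡ 71^2 = 5041 ≡ 36
m^32 ≡ 36^2 = 1296 ≡ 64
53 = 32 + 16 + 4 + 1, so m^53 ≡ 64·36·15·36 ≡ 71 (mod 77)

71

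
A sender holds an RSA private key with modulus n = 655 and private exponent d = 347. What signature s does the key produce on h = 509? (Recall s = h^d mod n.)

614

h^2 ≡ 509^2 = 259081 ≡ 356
h^4 ≡ 356^2 = 126736 ≡ 321
h^8 ≡ 321^2 = 103041 ≡ 206
h^16 ≡ 206^2 = 42436 ≡ 516
h^32 ≡ 516^2 = 266256 ≡ 326
h^64 ≡ 326^2 = 106276 ≡ 166
h^128 ≡ 166^2 = 27556 ≡ 46
h^256 ≡ 46^2 = 2116 ≡ 151
347 = 256 + 64 + 16 + 8 + 2 + 1, so h^347 ≡ 151·166·516·206·356·509 ≡ 614 (mod 655)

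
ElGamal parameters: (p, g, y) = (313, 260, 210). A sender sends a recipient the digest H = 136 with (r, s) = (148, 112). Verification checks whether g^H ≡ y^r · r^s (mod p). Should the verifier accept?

reject

Left side g^H mod p:
Squares mod 313: 260^1≡260, 260^2≡305, 260^4≡64, 260^8≡27, 260^16≡103, 260^32≡280, 260^64≡150, 260^128≡277
136 = 128 + 8, so 260^136 ≡ 277·27 ≡ 280 (mod 313)
Right side y^r · r^s mod p:
Squares mod 313: 210^1≡210, 210^2≡280, 210^4≡150, 210^8≡277, 210^16≡44, 210^32≡58, 210^64≡234, 210^128≡294
148 = 128 + 16 + 4, so 210^148 ≡ 294·44·150 ≡ 113 (mod 313)
Squares mod 313: 148^1≡148, 148^2≡307, 148^4≡36, 148^8≡44, 148^16≡58, 148^32≡234, 148^64≡294
112 = 64 + 32 + 16, so 148^112 ≡ 294·234·58 ≡ 44 (mod 313)
113·44 = 4972 ≡ 277 (mod 313)
280 ≠ 277, so verification fails.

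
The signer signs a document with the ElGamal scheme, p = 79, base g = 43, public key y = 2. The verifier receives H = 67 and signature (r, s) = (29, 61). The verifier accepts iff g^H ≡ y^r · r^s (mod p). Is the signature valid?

valid

Left side g^H mod p:
Squares mod 79: 43^1≡43, 43^2≡32, 43^4≡76, 43^8≡9, 43^16≡2, 43^32≡4, 43^64≡16
67 = 64 + 2 + 1, so 43^67 ≡ 16·32·43 ≡ 54 (mod 79)
Right side y^r · r^s mod p:
Squares mod 79: 2^1≡2, 2^2≡4, 2^4≡16, 2^8≡19, 2^16≡45
29 = 16 + 8 + 4 + 1, so 2^29 ≡ 45·19·16·2 ≡ 26 (mod 79)
Squares mod 79: 29^1≡29, 29^2≡51, 29^4≡73, 29^8≡36, 29^16≡32, 29^32≡76
61 = 32 + 16 + 8 + 4 + 1, so 29^61 ≡ 76·32·36·73·29 ≡ 75 (mod 79)
26·75 = 1950 ≡ 54 (mod 79)
54 ≡ 54 (mod 79), so the signature is genuine.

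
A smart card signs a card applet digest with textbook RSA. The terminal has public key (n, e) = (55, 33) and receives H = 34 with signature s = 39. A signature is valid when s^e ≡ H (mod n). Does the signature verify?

does not verify

s^2 ≡ 39^2 = 1521 ≡ 36
s^4 ≡ 36^2 = 1296 ≡ 31
s^8 ≡ 31^2 = 961 ≡ 26
s^16 ≡ 26^2 = 676 ≡ 16
s^32 ≡ 16^2 = 256 ≡ 36
33 = 32 + 1, so s^33 ≡ 36·39 ≡ 29 (mod 55)
The recovered value 29 does not match the digest 34.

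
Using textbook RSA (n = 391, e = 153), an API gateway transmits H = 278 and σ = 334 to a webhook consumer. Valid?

yes

Squares mod 391: σ^1≡334, σ^2≡121, σ^4≡174, σ^8≡169, σ^16≡18, σ^32≡324, σ^64≡188, σ^128≡154
153 = 128 + 16 + 8 + 1, so σ^153 ≡ 154·18·169·334 ≡ 278 (mod 391)
Since 278 equals the digest 278, verification succeeds.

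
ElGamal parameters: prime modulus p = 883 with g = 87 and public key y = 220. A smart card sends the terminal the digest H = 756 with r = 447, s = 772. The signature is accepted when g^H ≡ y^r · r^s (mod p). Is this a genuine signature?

forged

Left side g^H mod p:
Squares mod 883: 87^1≡87, 87^2≡505, 87^4≡721, 87^8≡637, 87^16≡472, 87^32≡268, 87^64≡301, 87^128≡535, 87^256≡133, 87^512≡29
756 = 512 + 128 + 64 + 32 + 16 + 4, so 87^756 ≡ 29·535·301·268·472·721 ≡ 199 (mod 883)
Right side y^r · r^s mod p:
Squares mod 883: 220^1≡220, 220^2≡718, 220^4≡735, 220^8≡712, 220^16≡102, 220^32≡691, 220^64≡661, 220^128≡719, 220^256≡406
447 = 256 + 128 + 32 + 16 + 8 + 4 + 2 + 1, so 220^447 ≡ 406·719·691·102·712·735·718·220 ≡ 579 (mod 883)
Squares mod 883: 447^1≡447, 447^2≡251, 447^4≡308, 447^8≡383, 447^16≡111, 447^32≡842, 447^64≡798, 447^128≡161, 447^256≡314, 447^512≡583
772 = 512 + 256 + 4, so 447^772 ≡ 583·314·308 ≡ 14 (mod 883)
579·14 = 8106 ≡ 159 (mod 883)
199 ≠ 159, so verification fails.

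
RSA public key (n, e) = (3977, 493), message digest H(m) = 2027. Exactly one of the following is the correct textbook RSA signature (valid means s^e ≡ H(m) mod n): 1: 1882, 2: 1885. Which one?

1

Candidate 1: 1882^493 mod 3977 = 2027
  → matches H(m) = 2027
Candidate 2: 1885^493 mod 3977 = 2459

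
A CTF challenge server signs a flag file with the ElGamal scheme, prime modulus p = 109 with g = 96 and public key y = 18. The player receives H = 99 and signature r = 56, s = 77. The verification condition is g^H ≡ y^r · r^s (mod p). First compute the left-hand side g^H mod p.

68

96^99 mod 109 = 68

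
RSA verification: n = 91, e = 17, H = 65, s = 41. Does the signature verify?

s^2 ≡ 41^2 = 1681 ≡ 43
s^4 ≡ 43^2 = 1849 ≡ 29
s^8 ≡ 29^2 = 841 ≡ 22
s^16 ≡ 22^2 = 484 ≡ 29
17 = 16 + 1, so s^17 ≡ 29·41 ≡ 6 (mod 91)
The recovered value 6 does not match the digest 65.

does not verify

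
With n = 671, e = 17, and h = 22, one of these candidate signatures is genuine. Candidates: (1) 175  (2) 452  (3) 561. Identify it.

Candidate 1: Squares mod 671: 175^1≡175, 175^2≡430, 175^4≡375, 175^8≡386, 175^16≡34; 17 = 16 + 1, so 175^17 ≡ 34·175 ≡ 582 (mod 671)
Candidate 2: Squares mod 671: 452^1≡452, 452^2≡320, 452^4≡408, 452^8≡56, 452^16≡452; 17 = 16 + 1, so 452^17 ≡ 452·452 ≡ 320 (mod 671)
Candidate 3: Squares mod 671: 561^1≡561, 561^2≡22, 561^4≡484, 561^8≡77, 561^16≡561; 17 = 16 + 1, so 561^17 ≡ 561·561 ≡ 22 (mod 671)
  → matches h = 22

3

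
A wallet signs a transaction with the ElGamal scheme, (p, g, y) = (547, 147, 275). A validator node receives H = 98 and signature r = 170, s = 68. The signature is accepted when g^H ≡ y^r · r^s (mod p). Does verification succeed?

fails

Left side g^H mod p:
147^2 = 21609 ≡ 276
147^4 ≡ 276^2 = 76176 ≡ 143
147^8 ≡ 143^2 = 20449 ≡ 210
147^16 ≡ 210^2 = 44100 ≡ 340
147^32 ≡ 340^2 = 115600 ≡ 183
147^64 ≡ 183^2 = 33489 ≡ 122
98 = 64 + 32 + 2, so 147^98 ≡ 122·183·276 ≡ 21 (mod 547)
Right side y^r · r^s mod p:
275^2 = 75625 ≡ 139
275^4 ≡ 139^2 = 19321 ≡ 176
275^8 ≡ 176^2 = 30976 ≡ 344
275^16 ≡ 344^2 = 118336 ≡ 184
275^32 ≡ 184^2 = 33856 ≡ 489
275^64 ≡ 489^2 = 239121 ≡ 82
275^128 ≡ 82^2 = 6724 ≡ 160
170 = 128 + 32 + 8 + 2, so 275^170 ≡ 160·489·344·139 ≡ 484 (mod 547)
170^2 = 28900 ≡ 456
170^4 ≡ 456^2 = 207936 ≡ 76
170^8 ≡ 76^2 = 5776 ≡ 306
170^16 ≡ 306^2 = 93636 ≡ 99
170^32 ≡ 99^2 = 9801 ≡ 502
170^64 ≡ 502^2 = 252004 ≡ 384
68 = 64 + 4, so 170^68 ≡ 384·76 ≡ 193 (mod 547)
484·193 = 93412 ≡ 422 (mod 547)
21 ≠ 422, so verification fails.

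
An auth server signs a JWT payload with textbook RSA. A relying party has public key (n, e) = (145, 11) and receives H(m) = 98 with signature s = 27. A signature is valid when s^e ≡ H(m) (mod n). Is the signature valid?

valid

s^2 ≡ 27^2 = 729 ≡ 4
s^4 ≡ 4^2 = 16
s^8 ≡ 16^2 = 256 ≡ 111
11 = 8 + 2 + 1, so s^11 ≡ 111·4·27 ≡ 98 (mod 145)
Since 98 equals the digest 98, verification succeeds.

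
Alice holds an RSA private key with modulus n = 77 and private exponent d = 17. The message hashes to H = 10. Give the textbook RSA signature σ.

H^17 mod 77 = 54

54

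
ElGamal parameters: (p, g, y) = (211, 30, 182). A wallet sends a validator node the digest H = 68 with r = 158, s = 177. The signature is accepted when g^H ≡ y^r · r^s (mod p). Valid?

Left side g^H mod p:
30^2 = 900 ≡ 56
30^4 ≡ 56^2 = 3136 ≡ 182
30^8 ≡ 182^2 = 33124 ≡ 208
30^16 ≡ 208^2 = 43264 ≡ 9
30^32 ≡ 9^2 = 81
30^64 ≡ 81^2 = 6561 ≡ 20
68 = 64 + 4, so 30^68 ≡ 20·182 ≡ 53 (mod 211)
Right side y^r · r^s mod p:
182^2 = 33124 ≡ 208
182^4 ≡ 208^2 = 43264 ≡ 9
182^8 ≡ 9^2 = 81
182^16 ≡ 81^2 = 6561 ≡ 20
182^32 ≡ 20^2 = 400 ≡ 189
182^64 ≡ 189^2 = 35721 ≡ 62
182^128 ≡ 62^2 = 3844 ≡ 46
158 = 128 + 16 + 8 + 4 + 2, so 182^158 ≡ 46·20·81·9·208 ≡ 56 (mod 211)
158^2 = 24964 ≡ 66
158^4 ≡ 66^2 = 4356 ≡ 136
158^8 ≡ 136^2 = 18496 ≡ 139
158^16 ≡ 139^2 = 19321 ≡ 120
158^32 ≡ 120^2 = 14400 ≡ 52
158^64 ≡ 52^2 = 2704 ≡ 172
158^128 ≡ 172^2 = 29584 ≡ 44
177 = 128 + 32 + 16 + 1, so 158^177 ≡ 44·52·120·158 ≡ 146 (mod 211)
56·146 = 8176 ≡ 158 (mod 211)
53 ≠ 158, so verification fails.

no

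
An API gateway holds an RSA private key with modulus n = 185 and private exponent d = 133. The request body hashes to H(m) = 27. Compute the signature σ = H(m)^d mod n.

27

(H(m))^2 ≡ 27^2 = 729 ≡ 174
(H(m))^4 ≡ 174^2 = 30276 ≡ 121
(H(m))^8 ≡ 121^2 = 14641 ≡ 26
(H(m))^16 ≡ 26^2 = 676 ≡ 121
(H(m))^32 ≡ 121^2 = 14641 ≡ 26
(H(m))^64 ≡ 26^2 = 676 ≡ 121
(H(m))^128 ≡ 121^2 = 14641 ≡ 26
133 = 128 + 4 + 1, so (H(m))^133 ≡ 26·121·27 ≡ 27 (mod 185)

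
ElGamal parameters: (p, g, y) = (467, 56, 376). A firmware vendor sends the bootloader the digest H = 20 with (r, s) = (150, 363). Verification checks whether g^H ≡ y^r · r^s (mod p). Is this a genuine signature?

forged

Left side g^H mod p:
56^2 = 3136 ≡ 334
56^4 ≡ 334^2 = 111556 ≡ 410
56^8 ≡ 410^2 = 168100 ≡ 447
56^16 ≡ 447^2 = 199809 ≡ 400
20 = 16 + 4, so 56^20 ≡ 400·410 ≡ 83 (mod 467)
Right side y^r · r^s mod p:
376^2 = 141376 ≡ 342
376^4 ≡ 342^2 = 116964 ≡ 214
376^8 ≡ 214^2 = 45796 ≡ 30
376^16 ≡ 30^2 = 900 ≡ 433
376^32 ≡ 433^2 = 187489 ≡ 222
376^64 ≡ 222^2 = 49284 ≡ 249
376^128 ≡ 249^2 = 62001 ≡ 357
150 = 128 + 16 + 4 + 2, so 376^150 ≡ 357·433·214·342 ≡ 410 (mod 467)
150^2 = 22500 ≡ 84
150^4 ≡ 84^2 = 7056 ≡ 51
150^8 ≡ 51^2 = 2601 ≡ 266
150^16 ≡ 266^2 = 70756 ≡ 239
150^32 ≡ 239^2 = 57121 ≡ 147
150^64 ≡ 147^2 = 21609 ≡ 127
150^128 ≡ 127^2 = 16129 ≡ 251
150^256 ≡ 251^2 = 63001 ≡ 423
363 = 256 + 64 + 32 + 8 + 2 + 1, so 150^363 ≡ 423·127·147·266·84·150 ≡ 398 (mod 467)
410·398 = 163180 ≡ 197 (mod 467)
83 ≠ 197, so verification fails.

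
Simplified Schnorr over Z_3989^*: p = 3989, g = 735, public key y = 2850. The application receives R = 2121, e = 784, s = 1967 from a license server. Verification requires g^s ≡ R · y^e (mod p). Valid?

yes

g^s mod p:
735^1967 mod 3989 = 2990
R · y^e mod p:
2850^784 mod 3989 = 3650
2121·3650 = 7741650 ≡ 2990 (mod 3989)
2990 ≡ 2990 (mod 3989); signature holds.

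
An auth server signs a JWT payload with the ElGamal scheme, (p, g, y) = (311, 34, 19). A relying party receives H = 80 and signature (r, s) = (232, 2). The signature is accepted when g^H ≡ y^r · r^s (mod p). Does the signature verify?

does not verify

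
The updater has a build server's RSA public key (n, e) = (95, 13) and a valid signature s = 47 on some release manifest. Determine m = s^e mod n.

Squares mod 95: s^1≡47, s^2≡24, s^4≡6, s^8≡36
13 = 8 + 4 + 1, so s^13 ≡ 36·6·47 ≡ 82 (mod 95)

82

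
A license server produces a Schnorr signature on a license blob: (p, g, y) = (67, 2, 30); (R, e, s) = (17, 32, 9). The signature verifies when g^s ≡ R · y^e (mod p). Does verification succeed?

fails

g^s mod p:
2^2 = 4
2^4 ≡ 4^2 = 16
2^8 ≡ 16^2 = 256 ≡ 55
9 = 8 + 1, so 2^9 ≡ 55·2 ≡ 43 (mod 67)
R · y^e mod p:
30^2 = 900 ≡ 29
30^4 ≡ 29^2 = 841 ≡ 37
30^8 ≡ 37^2 = 1369 ≡ 29
30^16 ≡ 29^2 = 841 ≡ 37
30^32 ≡ 37^2 = 1369 ≡ 29
17·29 = 493 ≡ 24 (mod 67)
43 ≠ 24; the check fails.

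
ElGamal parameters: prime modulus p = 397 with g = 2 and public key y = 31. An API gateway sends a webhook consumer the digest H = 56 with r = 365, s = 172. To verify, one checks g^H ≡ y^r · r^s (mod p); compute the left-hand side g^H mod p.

126

2^2 = 4
2^4 ≡ 4^2 = 16
2^8 ≡ 16^2 = 256
2^16 ≡ 256^2 = 65536 ≡ 31
2^32 ≡ 31^2 = 961 ≡ 167
56 = 32 + 16 + 8, so 2^56 ≡ 167·31·256 ≡ 126 (mod 397)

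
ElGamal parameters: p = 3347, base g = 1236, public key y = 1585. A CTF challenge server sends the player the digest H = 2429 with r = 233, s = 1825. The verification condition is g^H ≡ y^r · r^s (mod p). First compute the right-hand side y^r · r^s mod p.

2930

1585^233 mod 3347 = 1389
233^1825 mod 3347 = 3072
y^r · r^s ≡ 1389·3072 = 4267008 ≡ 2930 (mod 3347)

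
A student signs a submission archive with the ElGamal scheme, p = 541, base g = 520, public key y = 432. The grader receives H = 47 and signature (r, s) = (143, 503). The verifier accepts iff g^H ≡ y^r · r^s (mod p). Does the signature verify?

Left side g^H mod p:
520^47 mod 541 = 16
Right side y^r · r^s mod p:
432^143 mod 541 = 262
143^503 mod 541 = 84
262·84 = 22008 ≡ 368 (mod 541)
16 ≠ 368, so verification fails.

does not verify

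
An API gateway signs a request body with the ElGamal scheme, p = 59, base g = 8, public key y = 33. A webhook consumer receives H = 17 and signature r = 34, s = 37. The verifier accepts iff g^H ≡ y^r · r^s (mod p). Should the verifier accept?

Left side g^H mod p:
Squares mod 59: 8^1≡8, 8^2≡5, 8^4≡25, 8^8≡35, 8^16≡45
17 = 16 + 1, so 8^17 ≡ 45·8 ≡ 6 (mod 59)
Right side y^r · r^s mod p:
Squares mod 59: 33^1≡33, 33^2≡27, 33^4≡21, 33^8≡28, 33^16≡17, 33^32≡53
34 = 32 + 2, so 33^34 ≡ 53·27 ≡ 15 (mod 59)
Squares mod 59: 34^1≡34, 34^2≡35, 34^4≡45, 34^8≡19, 34^16≡7, 34^32≡49
37 = 32 + 4 + 1, so 34^37 ≡ 49·45·34 ≡ 40 (mod 59)
15·40 = 600 ≡ 10 (mod 59)
6 ≠ 10, so verification fails.

reject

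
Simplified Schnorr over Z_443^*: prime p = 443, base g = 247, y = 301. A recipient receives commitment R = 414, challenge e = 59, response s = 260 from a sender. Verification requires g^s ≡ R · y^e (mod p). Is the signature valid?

g^s mod p:
247^2 = 61009 ≡ 318
247^4 ≡ 318^2 = 101124 ≡ 120
247^8 ≡ 120^2 = 14400 ≡ 224
247^16 ≡ 224^2 = 50176 ≡ 117
247^32 ≡ 117^2 = 13689 ≡ 399
247^64 ≡ 399^2 = 159201 ≡ 164
247^128 ≡ 164^2 = 26896 ≡ 316
247^256 ≡ 316^2 = 99856 ≡ 181
260 = 256 + 4, so 247^260 ≡ 181·120 ≡ 13 (mod 443)
R · y^e mod p:
301^2 = 90601 ≡ 229
301^4 ≡ 229^2 = 52441 ≡ 167
301^8 ≡ 167^2 = 27889 ≡ 423
301^16 ≡ 423^2 = 178929 ≡ 400
301^32 ≡ 400^2 = 160000 ≡ 77
59 = 32 + 16 + 8 + 2 + 1, so 301^59 ≡ 77·400·423·229·301 ≡ 414 (mod 443)
414·414 = 171396 ≡ 398 (mod 443)
13 ≠ 398; the check fails.

invalid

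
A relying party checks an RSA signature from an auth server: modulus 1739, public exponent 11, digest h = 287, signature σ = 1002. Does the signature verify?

verifies

σ^2 ≡ 1002^2 = 1004004 ≡ 601
σ^4 ≡ 601^2 = 361201 ≡ 1228
σ^8 ≡ 1228^2 = 1507984 ≡ 271
11 = 8 + 2 + 1, so σ^11 ≡ 271·601·1002 ≡ 287 (mod 1739)
σ^11 mod 1739 = 287 matches h.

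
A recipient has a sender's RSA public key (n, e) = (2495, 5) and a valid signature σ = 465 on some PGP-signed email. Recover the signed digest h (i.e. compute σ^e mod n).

1520

Squares mod 2495: σ^1≡465, σ^2≡1655, σ^4≡2010
5 = 4 + 1, so σ^5 ≡ 2010·465 ≡ 1520 (mod 2495)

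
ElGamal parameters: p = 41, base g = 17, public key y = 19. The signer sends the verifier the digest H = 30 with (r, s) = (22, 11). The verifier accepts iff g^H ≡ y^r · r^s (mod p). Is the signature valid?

Left side g^H mod p:
17^2 = 289 ≡ 2
17^4 ≡ 2^2 = 4
17^8 ≡ 4^2 = 16
17^16 ≡ 16^2 = 256 ≡ 10
30 = 16 + 8 + 4 + 2, so 17^30 ≡ 10·16·4·2 ≡ 9 (mod 41)
Right side y^r · r^s mod p:
19^2 = 361 ≡ 33
19^4 ≡ 33^2 = 1089 ≡ 23
19^8 ≡ 23^2 = 529 ≡ 37
19^16 ≡ 37^2 = 1369 ≡ 16
22 = 16 + 4 + 2, so 19^22 ≡ 16·23·33 ≡ 8 (mod 41)
22^2 = 484 ≡ 33
22^4 ≡ 33^2 = 1089 ≡ 23
22^8 ≡ 23^2 = 529 ≡ 37
11 = 8 + 2 + 1, so 22^11 ≡ 37·33·22 ≡ 7 (mod 41)
8·7 = 56 ≡ 15 (mod 41)
9 ≠ 15, so verification fails.

invalid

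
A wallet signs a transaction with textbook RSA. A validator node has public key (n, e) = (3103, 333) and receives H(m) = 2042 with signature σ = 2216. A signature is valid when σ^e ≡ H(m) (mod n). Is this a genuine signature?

Squares mod 3103: σ^1≡2216, σ^2≡1710, σ^4≡1074, σ^8≡2263, σ^16≡1219, σ^32≡2727, σ^64≡1741, σ^128≡2553, σ^256≡1509
333 = 256 + 64 + 8 + 4 + 1, so σ^333 ≡ 1509·1741·2263·1074·2216 ≡ 2042 (mod 3103)
σ^333 mod 3103 = 2042 matches H(m).

genuine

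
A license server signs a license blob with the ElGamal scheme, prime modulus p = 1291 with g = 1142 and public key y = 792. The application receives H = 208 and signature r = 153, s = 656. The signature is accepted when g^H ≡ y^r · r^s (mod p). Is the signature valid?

valid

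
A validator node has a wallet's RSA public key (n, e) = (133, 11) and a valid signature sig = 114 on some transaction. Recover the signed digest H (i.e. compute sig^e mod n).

95

sig^2 ≡ 114^2 = 12996 ≡ 95
sig^4 ≡ 95^2 = 9025 ≡ 114
sig^8 ≡ 114^2 = 12996 ≡ 95
11 = 8 + 2 + 1, so sig^11 ≡ 95·95·114 ≡ 95 (mod 133)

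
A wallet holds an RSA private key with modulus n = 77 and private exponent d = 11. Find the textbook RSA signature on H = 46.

H^2 ≡ 46^2 = 2116 ≡ 37
H^4 ≡ 37^2 = 1369 ≡ 60
H^8 ≡ 60^2 = 3600 ≡ 58
11 = 8 + 2 + 1, so H^11 ≡ 58·37·46 ≡ 2 (mod 77)

2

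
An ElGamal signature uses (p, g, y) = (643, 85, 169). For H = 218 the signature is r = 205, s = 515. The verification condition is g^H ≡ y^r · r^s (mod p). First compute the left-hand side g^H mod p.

116

85^218 mod 643 = 116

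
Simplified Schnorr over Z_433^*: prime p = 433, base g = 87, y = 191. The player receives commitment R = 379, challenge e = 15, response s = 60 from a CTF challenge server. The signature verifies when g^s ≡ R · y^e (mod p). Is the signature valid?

valid

g^s mod p:
87^2 = 7569 ≡ 208
87^4 ≡ 208^2 = 43264 ≡ 397
87^8 ≡ 397^2 = 157609 ≡ 430
87^16 ≡ 430^2 = 184900 ≡ 9
87^32 ≡ 9^2 = 81
60 = 32 + 16 + 8 + 4, so 87^60 ≡ 81·9·430·397 ≡ 359 (mod 433)
R · y^e mod p:
191^2 = 36481 ≡ 109
191^4 ≡ 109^2 = 11881 ≡ 190
191^8 ≡ 190^2 = 36100 ≡ 161
15 = 8 + 4 + 2 + 1, so 191^15 ≡ 161·190·109·191 ≡ 274 (mod 433)
379·274 = 103846 ≡ 359 (mod 433)
359 ≡ 359 (mod 433); signature holds.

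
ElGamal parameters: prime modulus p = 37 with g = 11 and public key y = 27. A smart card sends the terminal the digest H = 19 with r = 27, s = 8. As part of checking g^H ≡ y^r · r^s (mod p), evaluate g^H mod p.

11

Squares mod 37: 11^1≡11, 11^2≡10, 11^4≡26, 11^8≡10, 11^16≡26
19 = 16 + 2 + 1, so 11^19 ≡ 26·10·11 ≡ 11 (mod 37)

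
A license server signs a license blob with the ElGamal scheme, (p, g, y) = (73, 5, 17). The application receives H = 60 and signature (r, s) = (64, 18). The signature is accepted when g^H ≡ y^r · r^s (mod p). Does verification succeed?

fails

Left side g^H mod p:
5^2 = 25
5^4 ≡ 25^2 = 625 ≡ 41
5^8 ≡ 41^2 = 1681 ≡ 2
5^16 ≡ 2^2 = 4
5^32 ≡ 4^2 = 16
60 = 32 + 16 + 8 + 4, so 5^60 ≡ 16·4·2·41 ≡ 65 (mod 73)
Right side y^r · r^s mod p:
17^2 = 289 ≡ 70
17^4 ≡ 70^2 = 4900 ≡ 9
17^8 ≡ 9^2 = 81 ≡ 8
17^16 ≡ 8^2 = 64
17^32 ≡ 64^2 = 4096 ≡ 8
17^64 ≡ 8^2 = 64
64^2 = 4096 ≡ 8
64^4 ≡ 8^2 = 64
64^8 ≡ 64^2 = 4096 ≡ 8
64^16 ≡ 8^2 = 64
18 = 16 + 2, so 64^18 ≡ 64·8 ≡ 1 (mod 73)
64·1 = 64 ≡ 64 (mod 73)
65 ≠ 64, so verification fails.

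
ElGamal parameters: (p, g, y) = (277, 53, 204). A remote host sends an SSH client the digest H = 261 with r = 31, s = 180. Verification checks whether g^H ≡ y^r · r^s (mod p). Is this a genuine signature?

Left side g^H mod p:
Squares mod 277: 53^1≡53, 53^2≡39, 53^4≡136, 53^8≡214, 53^16≡91, 53^32≡248, 53^64≡10, 53^128≡100, 53^256≡28
261 = 256 + 4 + 1, so 53^261 ≡ 28·136·53 ≡ 168 (mod 277)
Right side y^r · r^s mod p:
Squares mod 277: 204^1≡204, 204^2≡66, 204^4≡201, 204^8≡236, 204^16≡19
31 = 16 + 8 + 4 + 2 + 1, so 204^31 ≡ 19·236·201·66·204 ≡ 33 (mod 277)
Squares mod 277: 31^1≡31, 31^2≡130, 31^4≡3, 31^8≡9, 31^16≡81, 31^32≡190, 31^64≡90, 31^128≡67
180 = 128 + 32 + 16 + 4, so 31^180 ≡ 67·190·81·3 ≡ 131 (mod 277)
33·131 = 4323 ≡ 168 (mod 277)
168 ≡ 168 (mod 277), so the signature is genuine.

genuine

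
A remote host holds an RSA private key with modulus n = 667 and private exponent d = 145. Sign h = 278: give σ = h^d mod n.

510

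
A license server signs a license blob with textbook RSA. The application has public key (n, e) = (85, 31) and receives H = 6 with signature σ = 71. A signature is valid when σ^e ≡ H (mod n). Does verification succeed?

passes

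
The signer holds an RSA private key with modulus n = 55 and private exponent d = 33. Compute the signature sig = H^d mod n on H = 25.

5

Squares mod 55: H^1≡25, H^2≡20, H^4≡15, H^8≡5, H^16≡25, H^32≡20
33 = 32 + 1, so H^33 ≡ 20·25 ≡ 5 (mod 55)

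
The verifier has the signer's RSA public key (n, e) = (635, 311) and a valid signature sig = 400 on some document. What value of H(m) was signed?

sig^2 ≡ 400^2 = 160000 ≡ 615
sig^4 ≡ 615^2 = 378225 ≡ 400
sig^8 ≡ 400^2 = 160000 ≡ 615
sig^16 ≡ 615^2 = 378225 ≡ 400
sig^32 ≡ 400^2 = 160000 ≡ 615
sig^64 ≡ 615^2 = 378225 ≡ 400
sig^128 ≡ 400^2 = 160000 ≡ 615
sig^256 ≡ 615^2 = 378225 ≡ 400
311 = 256 + 32 + 16 + 4 + 2 + 1, so sig^311 ≡ 400·615·400·400·615·400 ≡ 615 (mod 635)

615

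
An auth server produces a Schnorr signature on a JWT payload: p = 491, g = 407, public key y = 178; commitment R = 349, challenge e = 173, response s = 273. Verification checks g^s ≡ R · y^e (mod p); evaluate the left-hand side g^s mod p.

114

Squares mod 491: 407^1≡407, 407^2≡182, 407^4≡227, 407^8≡465, 407^16≡185, 407^32≡346, 407^64≡403, 407^128≡379, 407^256≡269
273 = 256 + 16 + 1, so 407^273 ≡ 269·185·407 ≡ 114 (mod 491)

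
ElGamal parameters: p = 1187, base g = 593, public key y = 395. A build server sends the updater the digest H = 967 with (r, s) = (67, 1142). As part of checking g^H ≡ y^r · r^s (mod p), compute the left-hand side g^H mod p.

315

593^2 = 351649 ≡ 297
593^4 ≡ 297^2 = 88209 ≡ 371
593^8 ≡ 371^2 = 137641 ≡ 1136
593^16 ≡ 1136^2 = 1290496 ≡ 227
593^32 ≡ 227^2 = 51529 ≡ 488
593^64 ≡ 488^2 = 238144 ≡ 744
593^128 ≡ 744^2 = 553536 ≡ 394
593^256 ≡ 394^2 = 155236 ≡ 926
593^512 ≡ 926^2 = 857476 ≡ 462
967 = 512 + 256 + 128 + 64 + 4 + 2 + 1, so 593^967 ≡ 462·926·394·744·371·297·593 ≡ 315 (mod 1187)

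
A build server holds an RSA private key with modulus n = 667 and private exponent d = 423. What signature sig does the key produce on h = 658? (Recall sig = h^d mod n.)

199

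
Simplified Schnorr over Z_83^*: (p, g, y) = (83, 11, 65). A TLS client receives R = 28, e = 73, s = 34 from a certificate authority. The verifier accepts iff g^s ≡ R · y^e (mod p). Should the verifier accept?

g^s mod p:
11^2 = 121 ≡ 38
11^4 ≡ 38^2 = 1444 ≡ 33
11^8 ≡ 33^2 = 1089 ≡ 10
11^16 ≡ 10^2 = 100 ≡ 17
11^32 ≡ 17^2 = 289 ≡ 40
34 = 32 + 2, so 11^34 ≡ 40·38 ≡ 26 (mod 83)
R · y^e mod p:
65^2 = 4225 ≡ 75
65^4 ≡ 75^2 = 5625 ≡ 64
65^8 ≡ 64^2 = 4096 ≡ 29
65^16 ≡ 29^2 = 841 ≡ 11
65^32 ≡ 11^2 = 121 ≡ 38
65^64 ≡ 38^2 = 1444 ≡ 33
73 = 64 + 8 + 1, so 65^73 ≡ 33·29·65 ≡ 38 (mod 83)
28·38 = 1064 ≡ 68 (mod 83)
26 ≠ 68; the check fails.

reject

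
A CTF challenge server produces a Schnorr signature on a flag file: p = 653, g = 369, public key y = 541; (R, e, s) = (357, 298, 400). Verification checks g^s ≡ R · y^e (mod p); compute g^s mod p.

Squares mod 653: 369^1≡369, 369^2≡337, 369^4≡600, 369^8≡197, 369^16≡282, 369^32≡511, 369^64≡574, 369^128≡364, 369^256≡590
400 = 256 + 128 + 16, so 369^400 ≡ 590·364·282 ≡ 488 (mod 653)

488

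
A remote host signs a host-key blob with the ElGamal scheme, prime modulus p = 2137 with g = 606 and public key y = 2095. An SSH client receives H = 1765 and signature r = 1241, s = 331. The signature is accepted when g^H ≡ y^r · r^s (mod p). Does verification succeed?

passes

Left side g^H mod p:
606^2 = 367236 ≡ 1809
606^4 ≡ 1809^2 = 3272481 ≡ 734
606^8 ≡ 734^2 = 538756 ≡ 232
606^16 ≡ 232^2 = 53824 ≡ 399
606^32 ≡ 399^2 = 159201 ≡ 1063
606^64 ≡ 1063^2 = 1129969 ≡ 1633
606^128 ≡ 1633^2 = 2666689 ≡ 1850
606^256 ≡ 1850^2 = 3422500 ≡ 1163
606^512 ≡ 1163^2 = 1352569 ≡ 1985
606^1024 ≡ 1985^2 = 3940225 ≡ 1734
1765 = 1024 + 512 + 128 + 64 + 32 + 4 + 1, so 606^1765 ≡ 1734·1985·1850·1633·1063·734·606 ≡ 1189 (mod 2137)
Right side y^r · r^s mod p:
2095^2 = 4389025 ≡ 1764
2095^4 ≡ 1764^2 = 3111696 ≡ 224
2095^8 ≡ 224^2 = 50176 ≡ 1025
2095^16 ≡ 1025^2 = 1050625 ≡ 1358
2095^32 ≡ 1358^2 = 1844164 ≡ 2070
2095^64 ≡ 2070^2 = 4284900 ≡ 215
2095^128 ≡ 215^2 = 46225 ≡ 1348
2095^256 ≡ 1348^2 = 1817104 ≡ 654
2095^512 ≡ 654^2 = 427716 ≡ 316
2095^1024 ≡ 316^2 = 99856 ≡ 1554
1241 = 1024 + 128 + 64 + 16 + 8 + 1, so 2095^1241 ≡ 1554·1348·215·1358·1025·2095 ≡ 1523 (mod 2137)
1241^2 = 1540081 ≡ 1441
1241^4 ≡ 1441^2 = 2076481 ≡ 1454
1241^8 ≡ 1454^2 = 2114116 ≡ 623
1241^16 ≡ 623^2 = 388129 ≡ 1332
1241^32 ≡ 1332^2 = 1774224 ≡ 514
1241^64 ≡ 514^2 = 264196 ≡ 1345
1241^128 ≡ 1345^2 = 1809025 ≡ 1123
1241^256 ≡ 1123^2 = 1261129 ≡ 299
331 = 256 + 64 + 8 + 2 + 1, so 1241^331 ≡ 299·1345·623·1441·1241 ≡ 1345 (mod 2137)
1523·1345 = 2048435 ≡ 1189 (mod 2137)
1189 ≡ 1189 (mod 2137), so the signature is genuine.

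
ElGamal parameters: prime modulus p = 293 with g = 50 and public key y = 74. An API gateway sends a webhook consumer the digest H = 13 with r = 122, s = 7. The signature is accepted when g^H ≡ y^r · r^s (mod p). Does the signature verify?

Left side g^H mod p:
50^2 = 2500 ≡ 156
50^4 ≡ 156^2 = 24336 ≡ 17
50^8 ≡ 17^2 = 289
13 = 8 + 4 + 1, so 50^13 ≡ 289·17·50 ≡ 116 (mod 293)
Right side y^r · r^s mod p:
74^2 = 5476 ≡ 202
74^4 ≡ 202^2 = 40804 ≡ 77
74^8 ≡ 77^2 = 5929 ≡ 69
74^16 ≡ 69^2 = 4761 ≡ 73
74^32 ≡ 73^2 = 5329 ≡ 55
74^64 ≡ 55^2 = 3025 ≡ 95
122 = 64 + 32 + 16 + 8 + 2, so 74^122 ≡ 95·55·73·69·202 ≡ 68 (mod 293)
122^2 = 14884 ≡ 234
122^4 ≡ 234^2 = 54756 ≡ 258
7 = 4 + 2 + 1, so 122^7 ≡ 258·234·122 ≡ 243 (mod 293)
68·243 = 16524 ≡ 116 (mod 293)
116 ≡ 116 (mod 293), so the signature is genuine.

verifies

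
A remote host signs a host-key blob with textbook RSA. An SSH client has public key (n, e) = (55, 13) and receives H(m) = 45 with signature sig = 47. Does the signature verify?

does not verify

Squares mod 55: sig^1≡47, sig^2≡9, sig^4≡26, sig^8≡16
13 = 8 + 4 + 1, so sig^13 ≡ 16·26·47 ≡ 27 (mod 55)
The recovered value 27 does not match the digest 45.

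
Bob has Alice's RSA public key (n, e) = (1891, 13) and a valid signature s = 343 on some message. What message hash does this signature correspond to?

1248

s^13 mod 1891 = 1248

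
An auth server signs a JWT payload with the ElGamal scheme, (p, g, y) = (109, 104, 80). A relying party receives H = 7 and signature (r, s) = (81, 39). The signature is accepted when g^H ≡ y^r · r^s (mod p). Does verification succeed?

fails

Left side g^H mod p:
104^2 = 10816 ≡ 25
104^4 ≡ 25^2 = 625 ≡ 80
7 = 4 + 2 + 1, so 104^7 ≡ 80·25·104 ≡ 28 (mod 109)
Right side y^r · r^s mod p:
80^2 = 6400 ≡ 78
80^4 ≡ 78^2 = 6084 ≡ 89
80^8 ≡ 89^2 = 7921 ≡ 73
80^16 ≡ 73^2 = 5329 ≡ 97
80^32 ≡ 97^2 = 9409 ≡ 35
80^64 ≡ 35^2 = 1225 ≡ 26
81 = 64 + 16 + 1, so 80^81 ≡ 26·97·80 ≡ 1 (mod 109)
81^2 = 6561 ≡ 21
81^4 ≡ 21^2 = 441 ≡ 5
81^8 ≡ 5^2 = 25
81^16 ≡ 25^2 = 625 ≡ 80
81^32 ≡ 80^2 = 6400 ≡ 78
39 = 32 + 4 + 2 + 1, so 81^39 ≡ 78·5·21·81 ≡ 16 (mod 109)
1·16 = 16 ≡ 16 (mod 109)
28 ≠ 16, so verification fails.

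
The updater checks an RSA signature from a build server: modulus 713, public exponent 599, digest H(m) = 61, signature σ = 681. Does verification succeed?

Squares mod 713: σ^1≡681, σ^2≡311, σ^4≡466, σ^8≡404, σ^16≡652, σ^32≡156, σ^64≡94, σ^128≡280, σ^256≡683, σ^512≡187
599 = 512 + 64 + 16 + 4 + 2 + 1, so σ^599 ≡ 187·94·652·466·311·681 ≡ 61 (mod 713)
Since 61 equals the digest 61, verification succeeds.

passes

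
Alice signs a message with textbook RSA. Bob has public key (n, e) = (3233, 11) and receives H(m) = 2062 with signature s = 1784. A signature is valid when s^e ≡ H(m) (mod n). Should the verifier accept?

reject

Squares mod 3233: s^1≡1784, s^2≡1384, s^4≡1520, s^8≡2038
11 = 8 + 2 + 1, so s^11 ≡ 2038·1384·1784 ≡ 1171 (mod 3233)
The recovered value 1171 does not match the digest 2062.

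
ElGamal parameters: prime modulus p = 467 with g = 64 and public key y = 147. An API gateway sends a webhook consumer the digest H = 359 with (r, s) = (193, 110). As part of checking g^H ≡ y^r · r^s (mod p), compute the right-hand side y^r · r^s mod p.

154

147^2 = 21609 ≡ 127
147^4 ≡ 127^2 = 16129 ≡ 251
147^8 ≡ 251^2 = 63001 ≡ 423
147^16 ≡ 423^2 = 178929 ≡ 68
147^32 ≡ 68^2 = 4624 ≡ 421
147^64 ≡ 421^2 = 177241 ≡ 248
147^128 ≡ 248^2 = 61504 ≡ 327
193 = 128 + 64 + 1, so 147^193 ≡ 327·248·147 ≡ 3 (mod 467)
193^2 = 37249 ≡ 356
193^4 ≡ 356^2 = 126736 ≡ 179
193^8 ≡ 179^2 = 32041 ≡ 285
193^16 ≡ 285^2 = 81225 ≡ 434
193^32 ≡ 434^2 = 188356 ≡ 155
193^64 ≡ 155^2 = 24025 ≡ 208
110 = 64 + 32 + 8 + 4 + 2, so 193^110 ≡ 208·155·285·179·356 ≡ 207 (mod 467)
y^r · r^s ≡ 3·207 = 621 ≡ 154 (mod 467)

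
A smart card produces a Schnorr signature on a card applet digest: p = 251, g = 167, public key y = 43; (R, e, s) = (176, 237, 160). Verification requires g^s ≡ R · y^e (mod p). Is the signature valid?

g^s mod p:
167^160 mod 251 = 16
R · y^e mod p:
43^237 mod 251 = 137
176·137 = 24112 ≡ 16 (mod 251)
16 ≡ 16 (mod 251); signature holds.

valid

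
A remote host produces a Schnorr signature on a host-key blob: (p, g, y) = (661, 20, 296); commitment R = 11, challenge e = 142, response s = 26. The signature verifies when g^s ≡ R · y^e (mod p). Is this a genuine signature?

forged

g^s mod p:
20^2 = 400
20^4 ≡ 400^2 = 160000 ≡ 38
20^8 ≡ 38^2 = 1444 ≡ 122
20^16 ≡ 122^2 = 14884 ≡ 342
26 = 16 + 8 + 2, so 20^26 ≡ 342·122·400 ≡ 11 (mod 661)
R · y^e mod p:
296^2 = 87616 ≡ 364
296^4 ≡ 364^2 = 132496 ≡ 296
296^8 ≡ 296^2 = 87616 ≡ 364
296^16 ≡ 364^2 = 132496 ≡ 296
296^32 ≡ 296^2 = 87616 ≡ 364
296^64 ≡ 364^2 = 132496 ≡ 296
296^128 ≡ 296^2 = 87616 ≡ 364
142 = 128 + 8 + 4 + 2, so 296^142 ≡ 364·364·296·364 ≡ 296 (mod 661)
11·296 = 3256 ≡ 612 (mod 661)
11 ≠ 612; the check fails.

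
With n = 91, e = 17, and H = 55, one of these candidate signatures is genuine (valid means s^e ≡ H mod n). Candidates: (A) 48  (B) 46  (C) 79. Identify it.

Candidate A: Squares mod 91: 48^1≡48, 48^2≡29, 48^4≡22, 48^8≡29, 48^16≡22; 17 = 16 + 1, so 48^17 ≡ 22·48 ≡ 55 (mod 91)
  → matches H = 55
Candidate B: Squares mod 91: 46^1≡46, 46^2≡23, 46^4≡74, 46^8≡16, 46^16≡74; 17 = 16 + 1, so 46^17 ≡ 74·46 ≡ 37 (mod 91)
Candidate C: Squares mod 91: 79^1≡79, 79^2≡53, 79^4≡79, 79^8≡53, 79^16≡79; 17 = 16 + 1, so 79^17 ≡ 79·79 ≡ 53 (mod 91)

A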